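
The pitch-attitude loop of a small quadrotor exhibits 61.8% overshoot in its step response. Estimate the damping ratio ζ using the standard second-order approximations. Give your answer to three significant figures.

From %OS = 100·exp(−πζ/√(1−ζ²)), invert to get ζ = −ln(OS)/√(π² + ln²(OS)) with OS = 0.618.
−ln 0.618 = 0.4813, so ζ = 0.4813/√(π² + 0.2316) = 0.151.

ζ ≈ 0.151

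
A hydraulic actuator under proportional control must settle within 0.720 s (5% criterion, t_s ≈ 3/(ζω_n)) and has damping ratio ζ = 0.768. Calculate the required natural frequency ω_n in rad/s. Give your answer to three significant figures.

Rearranging t_s ≈ 3/(ζω_n) gives ω_n = 3/(ζ·t_s) = 3/(0.768 × 0.720) = 5.43 rad/s.

ω_n ≈ 5.43 rad/s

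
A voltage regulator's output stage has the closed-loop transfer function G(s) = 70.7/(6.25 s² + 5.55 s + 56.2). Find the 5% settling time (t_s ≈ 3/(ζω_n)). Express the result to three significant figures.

Dividing through by 6.25: denominator becomes s² + 0.8880 s + 8.992.
So ω_n = √8.992 = 3.00 rad/s and ζ = 0.8880/(2·3.00) = 0.148.
t_s ≈ 3/(ζω_n) = 6.76 s.

t_s ≈ 6.76 s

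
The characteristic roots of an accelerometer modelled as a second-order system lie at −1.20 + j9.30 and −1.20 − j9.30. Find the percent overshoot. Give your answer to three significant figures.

%OS ≈ 66.7%

With σ = 1.20, ω_d = 9.30: ω_n = √(σ²+ω_d²) = 9.38 rad/s, ζ = σ/ω_n = 0.128.
%OS = 100 e^{−πζ/√(1−ζ²)} with ζ = 0.128 gives 66.7%.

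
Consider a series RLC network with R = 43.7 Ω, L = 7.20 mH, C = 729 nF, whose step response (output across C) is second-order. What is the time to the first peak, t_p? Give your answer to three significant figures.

t_p ≈ 0.000233 s

For a series RLC circuit (capacitor voltage as output), ω_n = 1/√(LC) = 1/√(7.20 mH · 729 nF) = 13800 rad/s.
ζ = (R/2)·√(C/L) = (43.7/2)·√(729 nF/7.20 mH) = 0.220.
ω_d = 13800·√(1 − 0.220²) = 13500 rad/s. t_p = π/ω_d = 0.000233 s.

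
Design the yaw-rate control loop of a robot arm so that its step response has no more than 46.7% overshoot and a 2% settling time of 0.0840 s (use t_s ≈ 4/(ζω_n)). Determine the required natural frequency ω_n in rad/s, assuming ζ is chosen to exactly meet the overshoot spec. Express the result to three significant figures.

Inverting the overshoot relation: ζ = |ln 0.467|/√(π² + ln²0.467) = 0.236.
From t_s ≈ 4/(ζω_n): ω_n = 4/(ζ·t_s) = 4/(0.236·0.0840) = 202 rad/s.

ω_n ≈ 202 rad/s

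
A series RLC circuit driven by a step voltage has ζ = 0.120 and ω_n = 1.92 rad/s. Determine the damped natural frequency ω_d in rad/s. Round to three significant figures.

ω_d ≈ 1.91 rad/s

ω_d = ω_n√(1−ζ²) = 1.92·√0.986 = 1.91 rad/s.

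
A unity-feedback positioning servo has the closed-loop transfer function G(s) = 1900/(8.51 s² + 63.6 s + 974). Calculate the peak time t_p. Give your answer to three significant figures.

Dividing through by 8.51: denominator becomes s² + 7.474 s + 114.5.
So ω_n = √114.5 = 10.7 rad/s and ζ = 7.474/(2·10.7) = 0.349.
ω_d = ω_n√(1−ζ²) = 10.0 rad/s. t_p = π/ω_d = 0.313 s.

t_p ≈ 0.313 s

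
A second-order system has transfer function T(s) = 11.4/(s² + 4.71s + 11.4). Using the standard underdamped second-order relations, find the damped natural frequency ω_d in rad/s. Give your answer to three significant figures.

Matching coefficients with s² + 2ζω_n s + ω_n² gives ω_n² = 11.4 ⇒ ω_n = 3.38 rad/s, and ζ = 4.71/(2ω_n) = 0.697.
ω_d = ω_n√(1−ζ²) = 2.42 rad/s.

ω_d ≈ 2.42 rad/s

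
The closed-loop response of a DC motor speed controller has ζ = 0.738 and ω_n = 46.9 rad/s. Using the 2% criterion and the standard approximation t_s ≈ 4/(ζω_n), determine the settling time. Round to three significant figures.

t_s ≈ 4/(ζω_n) = 4/(0.738 × 46.9) = 0.116 s.

t_s ≈ 0.116 s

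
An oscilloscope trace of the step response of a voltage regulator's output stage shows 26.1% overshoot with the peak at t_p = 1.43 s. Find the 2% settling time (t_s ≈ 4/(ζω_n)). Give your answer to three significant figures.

t_s ≈ 4.26 s

From the overshoot, ζ = −ln(OS)/√(π²+ln²(OS)) = 0.393.
t_p = π/ω_d ⇒ ω_d = 2.20 rad/s; then ω_n = ω_d/√(1−ζ²) = 2.39 rad/s.
t_s ≈ 4/(ζω_n) = 4/(0.393·2.39) = 4.26 s.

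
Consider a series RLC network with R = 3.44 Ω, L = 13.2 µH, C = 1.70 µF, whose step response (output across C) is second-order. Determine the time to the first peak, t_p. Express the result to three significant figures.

For a series RLC circuit (capacitor voltage as output), ω_n = 1/√(LC) = 1/√(13.2 µH · 1.70 µF) = 211000 rad/s.
ζ = (R/2)·√(C/L) = (3.44/2)·√(1.70 µF/13.2 µH) = 0.617.
ω_d = 211000·√(1 − 0.617²) = 166000 rad/s. t_p = π/ω_d = 0.0000189 s.

t_p ≈ 0.0000189 s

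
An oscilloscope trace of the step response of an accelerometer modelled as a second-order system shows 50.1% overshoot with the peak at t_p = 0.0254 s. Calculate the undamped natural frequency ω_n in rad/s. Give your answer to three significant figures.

ω_n ≈ 127 rad/s

From the overshoot, ζ = −ln(OS)/√(π²+ln²(OS)) = 0.215.
From t_p = π/ω_d, ω_d = π/0.0254 = 124 rad/s, so ω_n = ω_d/√(1−ζ²) = 127 rad/s.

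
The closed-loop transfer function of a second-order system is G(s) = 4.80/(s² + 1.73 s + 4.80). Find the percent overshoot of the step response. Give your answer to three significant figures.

Matching coefficients with s² + 2ζω_n s + ω_n² gives ω_n² = 4.80 ⇒ ω_n = 2.19 rad/s, and ζ = 1.73/(2ω_n) = 0.395.
%OS = 100·exp(−πζ/√(1−ζ²)) = 25.9%.

%OS ≈ 25.9%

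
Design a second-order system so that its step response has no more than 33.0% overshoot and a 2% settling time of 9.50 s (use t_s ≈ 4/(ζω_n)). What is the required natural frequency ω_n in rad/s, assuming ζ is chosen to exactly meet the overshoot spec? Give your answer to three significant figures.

Inverting the overshoot relation: ζ = |ln 0.330|/√(π² + ln²0.330) = 0.333.
From t_s ≈ 4/(ζω_n): ω_n = 4/(ζ·t_s) = 4/(0.333·9.50) = 1.27 rad/s.

ω_n ≈ 1.27 rad/s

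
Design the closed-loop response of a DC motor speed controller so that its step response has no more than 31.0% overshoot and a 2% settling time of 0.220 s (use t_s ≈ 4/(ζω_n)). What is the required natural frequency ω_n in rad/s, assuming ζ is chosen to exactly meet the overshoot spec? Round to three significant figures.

ζ = −ln(OS)/√(π² + (ln OS)²). With OS = 0.310, ln OS = −1.171 and ζ = 1.171/3.353 = 0.349.
From t_s ≈ 4/(ζω_n): ω_n = 4/(ζ·t_s) = 4/(0.349·0.220) = 52.0 rad/s.

ω_n ≈ 52.0 rad/s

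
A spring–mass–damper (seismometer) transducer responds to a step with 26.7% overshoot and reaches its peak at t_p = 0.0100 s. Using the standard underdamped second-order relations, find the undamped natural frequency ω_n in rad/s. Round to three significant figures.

ζ from %OS: ζ = |ln 0.267|/√(π²+ln²0.267) = 0.387.
From t_p = π/ω_d, ω_d = π/0.0100 = 314 rad/s, so ω_n = ω_d/√(1−ζ²) = 341 rad/s.

ω_n ≈ 341 rad/s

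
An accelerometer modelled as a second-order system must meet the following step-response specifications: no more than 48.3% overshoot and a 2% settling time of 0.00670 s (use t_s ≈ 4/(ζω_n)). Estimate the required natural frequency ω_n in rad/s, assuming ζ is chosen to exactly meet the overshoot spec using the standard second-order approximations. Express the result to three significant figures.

ζ = −ln(OS)/√(π² + (ln OS)²). With OS = 0.483, ln OS = −0.7277 and ζ = 0.7277/3.225 = 0.226.
From t_s ≈ 4/(ζω_n): ω_n = 4/(ζ·t_s) = 4/(0.226·0.00670) = 2650 rad/s.

ω_n ≈ 2650 rad/s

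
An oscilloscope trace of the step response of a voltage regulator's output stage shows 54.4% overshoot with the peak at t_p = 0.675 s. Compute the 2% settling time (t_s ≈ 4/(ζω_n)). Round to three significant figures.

t_s ≈ 4.43 s

From the overshoot, ζ = −ln(OS)/√(π²+ln²(OS)) = 0.190.
t_p = π/ω_d ⇒ ω_d = 4.65 rad/s; then ω_n = ω_d/√(1−ζ²) = 4.74 rad/s.
t_s ≈ 4/(ζω_n) = 4/(0.190·4.74) = 4.43 s.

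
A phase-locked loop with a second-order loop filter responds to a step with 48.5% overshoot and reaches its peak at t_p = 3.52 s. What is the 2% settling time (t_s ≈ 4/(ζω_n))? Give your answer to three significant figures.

t_s ≈ 19.5 s

From the overshoot, ζ = −ln(OS)/√(π²+ln²(OS)) = 0.224.
t_p = π/ω_d ⇒ ω_d = 0.892 rad/s; then ω_n = ω_d/√(1−ζ²) = 0.916 rad/s.
t_s ≈ 4/(ζω_n) = 4/(0.224·0.916) = 19.5 s.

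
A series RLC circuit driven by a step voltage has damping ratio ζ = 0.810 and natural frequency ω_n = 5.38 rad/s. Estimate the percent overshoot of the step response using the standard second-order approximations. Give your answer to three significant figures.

For an underdamped second-order system, %OS = 100·exp(−πζ/√(1−ζ²)).
πζ/√(1−ζ²) = π·0.810/√(1−0.656) = 4.339, so %OS = 100·e^(−4.339) = 1.30%.

%OS ≈ 1.30%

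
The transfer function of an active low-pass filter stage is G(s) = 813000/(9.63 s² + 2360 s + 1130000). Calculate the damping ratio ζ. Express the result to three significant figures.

Dividing through by 9.63: denominator becomes s² + 245.1 s + 117300.
So ω_n = √117300 = 343 rad/s and ζ = 245.1/(2·343) = 0.358.

ζ ≈ 0.358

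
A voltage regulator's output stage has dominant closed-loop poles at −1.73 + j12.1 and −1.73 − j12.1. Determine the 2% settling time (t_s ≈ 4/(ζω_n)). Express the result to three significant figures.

For poles at −σ ± jω_d, ζω_n = σ = 1.73, so t_s ≈ 4/σ = 2.31 s.

t_s ≈ 2.31 s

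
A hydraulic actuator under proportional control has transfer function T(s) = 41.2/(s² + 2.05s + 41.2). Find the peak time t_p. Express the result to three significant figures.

t_p ≈ 0.496 s

Matching coefficients with s² + 2ζω_n s + ω_n² gives ω_n² = 41.2 ⇒ ω_n = 6.42 rad/s, and ζ = 2.05/(2ω_n) = 0.160.
The damped frequency ω_d = ω_n√(1−ζ²) = 6.34 rad/s. Then t_p = π/ω_d = 0.496 s.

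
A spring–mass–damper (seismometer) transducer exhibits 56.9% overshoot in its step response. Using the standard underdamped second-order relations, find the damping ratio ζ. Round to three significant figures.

Inverting the overshoot relation: ζ = |ln 0.569|/√(π² + ln²0.569) = 0.177.

ζ ≈ 0.177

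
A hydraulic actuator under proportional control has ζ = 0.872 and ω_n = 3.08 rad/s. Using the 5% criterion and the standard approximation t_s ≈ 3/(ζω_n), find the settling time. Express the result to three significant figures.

t_s ≈ 3/(ζω_n) = 3/(0.872 × 3.08) = 1.12 s.

t_s ≈ 1.12 s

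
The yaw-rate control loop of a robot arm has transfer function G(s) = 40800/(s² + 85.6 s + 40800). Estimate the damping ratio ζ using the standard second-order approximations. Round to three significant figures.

ζ ≈ 0.212

Matching coefficients with s² + 2ζω_n s + ω_n² gives ω_n² = 40800 ⇒ ω_n = 202 rad/s, and ζ = 85.6/(2ω_n) = 0.212.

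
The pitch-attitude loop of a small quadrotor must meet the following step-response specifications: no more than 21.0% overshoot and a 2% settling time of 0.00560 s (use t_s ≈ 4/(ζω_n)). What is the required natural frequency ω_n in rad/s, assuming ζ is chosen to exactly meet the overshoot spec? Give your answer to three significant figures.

ω_n ≈ 1610 rad/s

From %OS = 100·exp(−πζ/√(1−ζ²)), invert to get ζ = −ln(OS)/√(π² + ln²(OS)) with OS = 0.210.
−ln 0.210 = 1.561, so ζ = 1.561/√(π² + 2.436) = 0.445.
From t_s ≈ 4/(ζω_n): ω_n = 4/(ζ·t_s) = 4/(0.445·0.00560) = 1610 rad/s.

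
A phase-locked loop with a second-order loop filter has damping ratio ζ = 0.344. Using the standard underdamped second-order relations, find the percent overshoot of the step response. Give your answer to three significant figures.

For an underdamped second-order system, %OS = 100·exp(−πζ/√(1−ζ²)).
πζ/√(1−ζ²) = π·0.344/√(1−0.118) = 1.151, so %OS = 100·e^(−1.151) = 31.6%.

%OS ≈ 31.6%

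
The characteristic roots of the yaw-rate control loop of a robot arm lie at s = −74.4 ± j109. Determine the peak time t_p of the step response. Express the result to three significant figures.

t_p ≈ 0.0288 s

t_p = π/ω_d with ω_d = 109 (the imaginary part), so t_p = 0.0288 s.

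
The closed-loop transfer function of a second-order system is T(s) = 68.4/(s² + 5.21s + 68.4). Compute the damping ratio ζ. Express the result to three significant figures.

Comparing the denominator to s² + 2ζω_n s + ω_n²: ω_n = √68.4 = 8.27 rad/s, and 2ζω_n = 5.21 so ζ = 5.21/(2·8.27) = 0.315.

ζ ≈ 0.315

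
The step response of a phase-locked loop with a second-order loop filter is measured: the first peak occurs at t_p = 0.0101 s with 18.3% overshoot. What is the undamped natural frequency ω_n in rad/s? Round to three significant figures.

From the overshoot, ζ = −ln(OS)/√(π²+ln²(OS)) = 0.476.
t_p = π/ω_d ⇒ ω_d = 311 rad/s; then ω_n = ω_d/√(1−ζ²) = 354 rad/s.

ω_n ≈ 354 rad/s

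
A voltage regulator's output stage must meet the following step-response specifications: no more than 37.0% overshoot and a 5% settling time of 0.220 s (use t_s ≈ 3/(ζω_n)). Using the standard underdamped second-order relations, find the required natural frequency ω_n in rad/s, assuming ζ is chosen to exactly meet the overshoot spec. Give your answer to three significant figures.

ζ = −ln(OS)/√(π² + (ln OS)²). With OS = 0.370, ln OS = −0.9943 and ζ = 0.9943/3.295 = 0.302.
From t_s ≈ 3/(ζω_n): ω_n = 3/(ζ·t_s) = 3/(0.302·0.220) = 45.2 rad/s.

ω_n ≈ 45.2 rad/s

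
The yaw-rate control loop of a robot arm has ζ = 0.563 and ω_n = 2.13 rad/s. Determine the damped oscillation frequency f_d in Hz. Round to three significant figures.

ω_d = ω_n√(1−ζ²) = 2.13·√0.683 = 1.76 rad/s.
f_d = ω_d/(2π) = 0.280 Hz.

f_d ≈ 0.280 Hz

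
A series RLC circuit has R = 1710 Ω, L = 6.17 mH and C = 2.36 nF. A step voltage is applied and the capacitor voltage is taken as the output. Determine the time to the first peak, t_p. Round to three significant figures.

t_p ≈ 0.0000141 s

For a series RLC circuit (capacitor voltage as output), ω_n = 1/√(LC) = 1/√(6.17 mH · 2.36 nF) = 262000 rad/s.
ζ = (R/2)·√(C/L) = (1710/2)·√(2.36 nF/6.17 mH) = 0.529.
ω_d = 262000·√(1 − 0.529²) = 222000 rad/s. t_p = π/ω_d = 0.0000141 s.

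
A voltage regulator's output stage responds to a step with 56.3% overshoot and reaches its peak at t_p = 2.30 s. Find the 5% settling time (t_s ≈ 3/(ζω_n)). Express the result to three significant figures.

t_s ≈ 12.0 s

The overshoot fixes ζ = −ln(OS)/√(π²+ln²(OS)) = 0.180.
t_p = π/ω_d ⇒ ω_d = 1.37 rad/s; then ω_n = ω_d/√(1−ζ²) = 1.39 rad/s.
t_s ≈ 3/(ζω_n) = 3/(0.180·1.39) = 12.0 s.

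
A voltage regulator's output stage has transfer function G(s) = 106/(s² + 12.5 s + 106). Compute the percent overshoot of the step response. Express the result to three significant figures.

%OS ≈ 9.07%

Comparing the denominator to s² + 2ζω_n s + ω_n²: ω_n = √106 = 10.3 rad/s, and 2ζω_n = 12.5 so ζ = 12.5/(2·10.3) = 0.607.
Overshoot: exp(−π·0.607/√(1−0.607²)) = 0.0907, i.e. 9.07%.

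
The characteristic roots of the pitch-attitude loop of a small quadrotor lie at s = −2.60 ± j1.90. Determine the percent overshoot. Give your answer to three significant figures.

%OS ≈ 1.36%

The poles are at −σ ± jω_d with σ = 2.60 and ω_d = 1.90, so ω_n = √(σ²+ω_d²) = 3.22 rad/s and ζ = σ/ω_n = 0.807.
%OS = 100 e^{−πζ/√(1−ζ²)} with ζ = 0.807 gives 1.36%.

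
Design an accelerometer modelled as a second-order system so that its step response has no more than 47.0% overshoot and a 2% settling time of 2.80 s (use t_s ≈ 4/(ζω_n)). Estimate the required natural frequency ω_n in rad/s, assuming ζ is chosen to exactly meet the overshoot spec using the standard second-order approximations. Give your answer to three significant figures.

From %OS = 100·exp(−πζ/√(1−ζ²)), invert to get ζ = −ln(OS)/√(π² + ln²(OS)) with OS = 0.470.
−ln 0.470 = 0.7550, so ζ = 0.7550/√(π² + 0.5701) = 0.234.
Then ω_n = 4/(ζ t_s) = 4/(0.234 × 2.80) = 6.11 rad/s.

ω_n ≈ 6.11 rad/s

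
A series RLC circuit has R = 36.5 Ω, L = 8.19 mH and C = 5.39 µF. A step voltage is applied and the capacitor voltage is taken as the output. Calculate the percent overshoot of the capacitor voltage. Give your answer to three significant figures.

For a series RLC circuit (capacitor voltage as output), ω_n = 1/√(LC) = 1/√(8.19 mH · 5.39 µF) = 4760 rad/s.
ζ = (R/2)·√(C/L) = (36.5/2)·√(5.39 µF/8.19 mH) = 0.468.
Overshoot: exp(−π·0.468/√(1−0.468²)) = 0.189, i.e. 18.9%.

%OS ≈ 18.9%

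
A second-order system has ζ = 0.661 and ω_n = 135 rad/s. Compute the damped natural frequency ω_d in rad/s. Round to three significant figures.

ω_d ≈ 101 rad/s

ω_d = ω_n√(1−ζ²) = 135·√0.563 = 101 rad/s.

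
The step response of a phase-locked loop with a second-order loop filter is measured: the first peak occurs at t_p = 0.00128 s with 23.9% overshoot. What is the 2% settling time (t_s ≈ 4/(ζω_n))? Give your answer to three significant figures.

t_s ≈ 0.00358 s

ζ from %OS: ζ = |ln 0.239|/√(π²+ln²0.239) = 0.415.
From t_p = π/ω_d, ω_d = π/0.00128 = 2450 rad/s, so ω_n = ω_d/√(1−ζ²) = 2700 rad/s.
t_s ≈ 4/(ζω_n) = 4/(0.415·2700) = 0.00358 s.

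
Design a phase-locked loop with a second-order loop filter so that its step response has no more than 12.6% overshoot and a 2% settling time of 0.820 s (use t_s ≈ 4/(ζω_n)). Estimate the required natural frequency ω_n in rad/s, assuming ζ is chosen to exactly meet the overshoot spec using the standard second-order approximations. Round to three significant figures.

ζ = −ln(OS)/√(π² + (ln OS)²). With OS = 0.126, ln OS = −2.071 and ζ = 2.071/3.763 = 0.550.
From t_s ≈ 4/(ζω_n): ω_n = 4/(ζ·t_s) = 4/(0.550·0.820) = 8.86 rad/s.

ω_n ≈ 8.86 rad/s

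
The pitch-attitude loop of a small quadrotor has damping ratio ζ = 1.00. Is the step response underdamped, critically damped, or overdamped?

Since ζ = 1, the system is critically damped.

critically damped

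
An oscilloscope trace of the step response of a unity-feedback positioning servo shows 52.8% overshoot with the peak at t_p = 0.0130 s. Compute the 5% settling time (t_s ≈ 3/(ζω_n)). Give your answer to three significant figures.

t_s ≈ 0.0611 s

The overshoot fixes ζ = −ln(OS)/√(π²+ln²(OS)) = 0.199.
t_p = π/ω_d ⇒ ω_d = 242 rad/s; then ω_n = ω_d/√(1−ζ²) = 247 rad/s.
t_s ≈ 3/(ζω_n) = 3/(0.199·247) = 0.0611 s.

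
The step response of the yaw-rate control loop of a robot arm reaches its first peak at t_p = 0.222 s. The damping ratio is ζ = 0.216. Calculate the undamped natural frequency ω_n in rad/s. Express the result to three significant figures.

ω_n ≈ 14.5 rad/s

Peak time t_p = π/ω_d, so ω_d = π/t_p = π/0.222 = 14.2 rad/s.
ω_n = ω_d/√(1−ζ²) = 14.2/√0.953 = 14.5 rad/s.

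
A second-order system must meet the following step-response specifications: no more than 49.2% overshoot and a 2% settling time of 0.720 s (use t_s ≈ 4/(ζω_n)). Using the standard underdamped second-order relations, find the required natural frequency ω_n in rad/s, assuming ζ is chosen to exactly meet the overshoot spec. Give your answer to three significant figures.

ω_n ≈ 25.2 rad/s

From %OS = 100·exp(−πζ/√(1−ζ²)), invert to get ζ = −ln(OS)/√(π² + ln²(OS)) with OS = 0.492.
−ln 0.492 = 0.7093, so ζ = 0.7093/√(π² + 0.5031) = 0.220.
From t_s ≈ 4/(ζω_n): ω_n = 4/(ζ·t_s) = 4/(0.220·0.720) = 25.2 rad/s.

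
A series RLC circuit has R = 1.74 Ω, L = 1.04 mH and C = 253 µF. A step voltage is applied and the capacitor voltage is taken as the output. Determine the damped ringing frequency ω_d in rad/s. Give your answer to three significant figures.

ω_d ≈ 1760 rad/s

For a series RLC circuit (capacitor voltage as output), ω_n = 1/√(LC) = 1/√(1.04 mH · 253 µF) = 1950 rad/s.
ζ = (R/2)·√(C/L) = (1.74/2)·√(253 µF/1.04 mH) = 0.429.
ω_d = 1950·√(1 − 0.429²) = 1760 rad/s.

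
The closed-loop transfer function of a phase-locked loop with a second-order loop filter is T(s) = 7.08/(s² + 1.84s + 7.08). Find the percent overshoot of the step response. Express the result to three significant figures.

%OS ≈ 31.4%

ω_n = √7.08 = 2.66 rad/s; ζ = 1.84/(2·2.66) = 0.346.
Overshoot: exp(−π·0.346/√(1−0.346²)) = 0.314, i.e. 31.4%.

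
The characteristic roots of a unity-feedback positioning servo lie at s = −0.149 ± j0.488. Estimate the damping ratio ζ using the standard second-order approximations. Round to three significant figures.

|pole| = ω_n = √(0.149² + 0.488²) = 0.510 rad/s; ζ = cos θ = σ/ω_n = 0.292.

ζ ≈ 0.292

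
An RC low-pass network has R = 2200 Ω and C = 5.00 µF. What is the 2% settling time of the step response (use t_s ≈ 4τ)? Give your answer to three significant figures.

τ = RC = 2200 × 5.00 µF = 0.0110 s.
t_s ≈ 4τ = 0.0440 s.

t_s ≈ 0.0440 s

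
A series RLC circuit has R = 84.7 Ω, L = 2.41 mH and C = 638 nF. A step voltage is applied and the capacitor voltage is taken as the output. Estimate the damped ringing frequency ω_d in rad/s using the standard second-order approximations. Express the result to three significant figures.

ω_d ≈ 18500 rad/s

For a series RLC circuit (capacitor voltage as output), ω_n = 1/√(LC) = 1/√(2.41 mH · 638 nF) = 25500 rad/s.
ζ = (R/2)·√(C/L) = (84.7/2)·√(638 nF/2.41 mH) = 0.689.
ω_d = ω_n√(1−ζ²) = 18500 rad/s.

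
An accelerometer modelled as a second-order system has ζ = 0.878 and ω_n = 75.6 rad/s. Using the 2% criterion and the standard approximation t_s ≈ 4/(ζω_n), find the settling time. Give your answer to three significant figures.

t_s ≈ 0.0603 s

t_s ≈ 4/(ζω_n) = 4/(0.878 × 75.6) = 0.0603 s.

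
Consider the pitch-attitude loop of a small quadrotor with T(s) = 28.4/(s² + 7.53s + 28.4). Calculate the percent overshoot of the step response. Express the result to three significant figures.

%OS ≈ 4.35%

Matching coefficients with s² + 2ζω_n s + ω_n² gives ω_n² = 28.4 ⇒ ω_n = 5.33 rad/s, and ζ = 7.53/(2ω_n) = 0.706.
%OS = 100 e^{−πζ/√(1−ζ²)} with ζ = 0.706 gives 4.35%.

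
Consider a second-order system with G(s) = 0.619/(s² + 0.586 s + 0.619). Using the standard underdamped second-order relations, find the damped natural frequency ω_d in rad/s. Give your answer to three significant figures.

ω_d ≈ 0.730 rad/s

Matching coefficients with s² + 2ζω_n s + ω_n² gives ω_n² = 0.619 ⇒ ω_n = 0.787 rad/s, and ζ = 0.586/(2ω_n) = 0.372.
ω_d = 0.787·√(1 − 0.372²) = 0.730 rad/s.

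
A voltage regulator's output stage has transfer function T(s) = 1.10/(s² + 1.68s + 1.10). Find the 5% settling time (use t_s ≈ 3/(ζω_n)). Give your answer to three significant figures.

t_s ≈ 3.57 s

Matching coefficients with s² + 2ζω_n s + ω_n² gives ω_n² = 1.10 ⇒ ω_n = 1.05 rad/s, and ζ = 1.68/(2ω_n) = 0.801.
t_s ≈ 3/(ζω_n) = 3/(0.801·1.05) = 3.57 s.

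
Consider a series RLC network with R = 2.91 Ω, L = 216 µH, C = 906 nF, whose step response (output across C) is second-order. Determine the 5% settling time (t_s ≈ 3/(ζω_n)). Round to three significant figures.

For a series RLC circuit (capacitor voltage as output), ω_n = 1/√(LC) = 1/√(216 µH · 906 nF) = 71500 rad/s.
ζ = (R/2)·√(C/L) = (2.91/2)·√(906 nF/216 µH) = 0.0942.
t_s ≈ 3/(ζω_n) = 0.000445 s.

t_s ≈ 0.000445 s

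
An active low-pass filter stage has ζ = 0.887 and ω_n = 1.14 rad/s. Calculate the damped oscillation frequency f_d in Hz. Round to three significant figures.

f_d ≈ 0.0838 Hz

ω_d = ω_n√(1−ζ²) = 1.14·√0.213 = 0.526 rad/s.
f_d = ω_d/(2π) = 0.0838 Hz.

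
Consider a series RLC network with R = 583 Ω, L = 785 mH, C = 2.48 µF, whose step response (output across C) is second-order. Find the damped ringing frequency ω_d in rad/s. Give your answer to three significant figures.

ω_d ≈ 613 rad/s

For a series RLC circuit (capacitor voltage as output), ω_n = 1/√(LC) = 1/√(785 mH · 2.48 µF) = 717 rad/s.
ζ = (R/2)·√(C/L) = (583/2)·√(2.48 µF/785 mH) = 0.518.
ω_d = ω_n√(1−ζ²) = 613 rad/s.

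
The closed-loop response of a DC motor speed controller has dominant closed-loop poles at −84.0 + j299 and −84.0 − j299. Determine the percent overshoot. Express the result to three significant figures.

%OS ≈ 41.4%

|pole| = ω_n = √(84.0² + 299²) = 311 rad/s; ζ = cos θ = σ/ω_n = 0.270.
%OS = 100·exp(−πζ/√(1−ζ²)) = 41.4%.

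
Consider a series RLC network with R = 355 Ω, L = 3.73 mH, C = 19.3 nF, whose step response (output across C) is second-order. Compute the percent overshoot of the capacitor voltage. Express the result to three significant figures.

%OS ≈ 25.0%

For a series RLC circuit (capacitor voltage as output), ω_n = 1/√(LC) = 1/√(3.73 mH · 19.3 nF) = 118000 rad/s.
ζ = (R/2)·√(C/L) = (355/2)·√(19.3 nF/3.73 mH) = 0.404.
%OS = 100·exp(−πζ/√(1−ζ²)) = 25.0%.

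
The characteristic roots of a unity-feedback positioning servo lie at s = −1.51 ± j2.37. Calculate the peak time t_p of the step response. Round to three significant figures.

t_p ≈ 1.33 s

t_p = π/ω_d with ω_d = 2.37 (the imaginary part), so t_p = 1.33 s.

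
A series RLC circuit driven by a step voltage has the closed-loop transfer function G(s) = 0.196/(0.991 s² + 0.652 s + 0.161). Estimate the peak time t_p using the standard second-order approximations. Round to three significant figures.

t_p ≈ 13.5 s

Dividing through by 0.991: denominator becomes s² + 0.6579 s + 0.1625.
So ω_n = √0.1625 = 0.403 rad/s and ζ = 0.6579/(2·0.403) = 0.816.
ω_d = ω_n√(1−ζ²) = 0.233 rad/s. t_p = π/ω_d = 13.5 s.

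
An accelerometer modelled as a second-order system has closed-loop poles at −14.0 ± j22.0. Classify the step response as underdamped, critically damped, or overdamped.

Since the poles form a complex-conjugate pair with nonzero imaginary part, the response is underdamped.

underdamped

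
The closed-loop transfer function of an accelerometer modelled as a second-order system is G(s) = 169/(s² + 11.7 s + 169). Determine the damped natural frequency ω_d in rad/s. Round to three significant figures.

ω_d ≈ 11.6 rad/s

ω_n = √169 = 13.0 rad/s; ζ = 11.7/(2·13.0) = 0.450.
ω_d = ω_n√(1−ζ²) = 11.6 rad/s.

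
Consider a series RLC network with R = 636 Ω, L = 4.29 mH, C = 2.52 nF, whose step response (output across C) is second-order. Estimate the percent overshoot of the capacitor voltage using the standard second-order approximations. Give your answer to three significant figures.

For a series RLC circuit (capacitor voltage as output), ω_n = 1/√(LC) = 1/√(4.29 mH · 2.52 nF) = 304000 rad/s.
ζ = (R/2)·√(C/L) = (636/2)·√(2.52 nF/4.29 mH) = 0.244.
Overshoot: exp(−π·0.244/√(1−0.244²)) = 0.454, i.e. 45.4%.

%OS ≈ 45.4%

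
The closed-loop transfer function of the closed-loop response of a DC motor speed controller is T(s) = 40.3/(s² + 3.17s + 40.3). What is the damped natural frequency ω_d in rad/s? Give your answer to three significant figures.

ω_n = √40.3 = 6.35 rad/s; ζ = 3.17/(2·6.35) = 0.250.
ω_d = ω_n√(1−ζ²) = 6.15 rad/s.

ω_d ≈ 6.15 rad/s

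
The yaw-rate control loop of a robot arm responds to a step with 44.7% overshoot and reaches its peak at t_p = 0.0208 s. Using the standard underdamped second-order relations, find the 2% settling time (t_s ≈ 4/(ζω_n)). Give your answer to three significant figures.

ζ from %OS: ζ = |ln 0.447|/√(π²+ln²0.447) = 0.248.
From t_p = π/ω_d, ω_d = π/0.0208 = 151 rad/s, so ω_n = ω_d/√(1−ζ²) = 156 rad/s.
t_s ≈ 4/(ζω_n) = 4/(0.248·156) = 0.103 s.

t_s ≈ 0.103 s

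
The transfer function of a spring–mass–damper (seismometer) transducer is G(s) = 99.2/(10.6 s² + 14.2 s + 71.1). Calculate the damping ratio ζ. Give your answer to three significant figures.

Dividing through by 10.6: denominator becomes s² + 1.340 s + 6.708.
So ω_n = √6.708 = 2.59 rad/s and ζ = 1.340/(2·2.59) = 0.259.

ζ ≈ 0.259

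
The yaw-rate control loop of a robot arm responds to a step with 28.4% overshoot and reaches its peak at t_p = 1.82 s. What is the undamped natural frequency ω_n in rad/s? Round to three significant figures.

ζ from %OS: ζ = |ln 0.284|/√(π²+ln²0.284) = 0.372.
t_p = π/ω_d ⇒ ω_d = 1.73 rad/s; then ω_n = ω_d/√(1−ζ²) = 1.86 rad/s.

ω_n ≈ 1.86 rad/s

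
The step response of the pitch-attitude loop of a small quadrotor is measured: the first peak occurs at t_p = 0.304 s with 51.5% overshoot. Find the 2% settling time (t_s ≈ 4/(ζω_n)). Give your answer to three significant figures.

ζ from %OS: ζ = |ln 0.515|/√(π²+ln²0.515) = 0.207.
t_p = π/ω_d ⇒ ω_d = 10.3 rad/s; then ω_n = ω_d/√(1−ζ²) = 10.6 rad/s.
t_s ≈ 4/(ζω_n) = 4/(0.207·10.6) = 1.83 s.

t_s ≈ 1.83 s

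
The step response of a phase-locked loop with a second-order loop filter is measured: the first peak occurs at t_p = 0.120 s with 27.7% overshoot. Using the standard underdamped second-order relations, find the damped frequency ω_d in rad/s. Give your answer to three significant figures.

ω_d ≈ 26.2 rad/s

t_p = π/ω_d, so ω_d = π/0.120 = 26.2 rad/s.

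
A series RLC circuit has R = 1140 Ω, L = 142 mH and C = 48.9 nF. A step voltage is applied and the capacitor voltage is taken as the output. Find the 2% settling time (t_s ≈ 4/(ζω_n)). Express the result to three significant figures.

t_s ≈ 0.000996 s

For a series RLC circuit (capacitor voltage as output), ω_n = 1/√(LC) = 1/√(142 mH · 48.9 nF) = 12000 rad/s.
ζ = (R/2)·√(C/L) = (1140/2)·√(48.9 nF/142 mH) = 0.334.
t_s ≈ 4/(ζω_n) = 0.000996 s.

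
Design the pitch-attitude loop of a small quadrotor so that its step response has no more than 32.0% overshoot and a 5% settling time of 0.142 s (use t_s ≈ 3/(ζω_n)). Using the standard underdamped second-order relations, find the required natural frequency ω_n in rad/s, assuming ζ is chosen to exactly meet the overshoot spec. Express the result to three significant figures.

ζ = −ln(OS)/√(π² + (ln OS)²). With OS = 0.320, ln OS = −1.139 and ζ = 1.139/3.342 = 0.341.
Then ω_n = 3/(ζ t_s) = 3/(0.341 × 0.142) = 62.0 rad/s.

ω_n ≈ 62.0 rad/s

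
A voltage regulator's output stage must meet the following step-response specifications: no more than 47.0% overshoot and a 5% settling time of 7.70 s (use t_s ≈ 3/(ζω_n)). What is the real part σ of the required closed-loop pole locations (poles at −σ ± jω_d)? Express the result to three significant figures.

σ ≈ 0.390

The settling-time spec alone fixes σ = ζω_n = 3/t_s = 3/7.70 = 0.390.
(Overshoot then fixes ζ = 0.234 and hence ω_d = σ·√(1−ζ²)/ζ = 1.62 rad/s.)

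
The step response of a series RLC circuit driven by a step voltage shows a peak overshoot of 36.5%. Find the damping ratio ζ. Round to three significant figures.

From %OS = 100·exp(−πζ/√(1−ζ²)), invert to get ζ = −ln(OS)/√(π² + ln²(OS)) with OS = 0.365.
−ln 0.365 = 1.008, so ζ = 1.008/√(π² + 1.016) = 0.305.

ζ ≈ 0.305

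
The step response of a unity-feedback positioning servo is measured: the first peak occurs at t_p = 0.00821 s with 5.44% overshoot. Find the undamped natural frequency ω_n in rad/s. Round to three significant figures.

ω_n ≈ 522 rad/s

ζ from %OS: ζ = |ln 0.0544|/√(π²+ln²0.0544) = 0.680.
t_p = π/ω_d ⇒ ω_d = 383 rad/s; then ω_n = ω_d/√(1−ζ²) = 522 rad/s.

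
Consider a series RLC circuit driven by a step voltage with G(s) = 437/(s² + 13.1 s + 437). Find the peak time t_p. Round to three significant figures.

ω_n = √437 = 20.9 rad/s; ζ = 13.1/(2·20.9) = 0.313.
ω_d = 20.9·√(1 − 0.313²) = 19.9 rad/s. Then t_p = π/ω_d = 0.158 s.

t_p ≈ 0.158 s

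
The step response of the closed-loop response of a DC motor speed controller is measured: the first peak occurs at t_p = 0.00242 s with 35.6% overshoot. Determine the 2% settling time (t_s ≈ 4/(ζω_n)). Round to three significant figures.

ζ from %OS: ζ = |ln 0.356|/√(π²+ln²0.356) = 0.312.
From t_p = π/ω_d, ω_d = π/0.00242 = 1300 rad/s, so ω_n = ω_d/√(1−ζ²) = 1370 rad/s.
t_s ≈ 4/(ζω_n) = 4/(0.312·1370) = 0.00937 s.

t_s ≈ 0.00937 s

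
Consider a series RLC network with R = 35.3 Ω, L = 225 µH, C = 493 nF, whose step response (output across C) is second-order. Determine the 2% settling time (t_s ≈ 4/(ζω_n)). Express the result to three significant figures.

t_s ≈ 0.0000510 s

For a series RLC circuit (capacitor voltage as output), ω_n = 1/√(LC) = 1/√(225 µH · 493 nF) = 94900 rad/s.
ζ = (R/2)·√(C/L) = (35.3/2)·√(493 nF/225 µH) = 0.826.
t_s ≈ 4/(ζω_n) = 0.0000510 s.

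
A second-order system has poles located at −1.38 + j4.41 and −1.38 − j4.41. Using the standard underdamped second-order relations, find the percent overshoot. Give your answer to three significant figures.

%OS ≈ 37.4%

|pole| = ω_n = √(1.38² + 4.41²) = 4.62 rad/s; ζ = cos θ = σ/ω_n = 0.299.
%OS = 100·exp(−πζ/√(1−ζ²)) = 37.4%.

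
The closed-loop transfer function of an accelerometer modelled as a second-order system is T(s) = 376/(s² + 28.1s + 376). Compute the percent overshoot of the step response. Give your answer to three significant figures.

Matching coefficients with s² + 2ζω_n s + ω_n² gives ω_n² = 376 ⇒ ω_n = 19.4 rad/s, and ζ = 28.1/(2ω_n) = 0.725.
Overshoot: exp(−π·0.725/√(1−0.725²)) = 0.0368, i.e. 3.68%.

%OS ≈ 3.68%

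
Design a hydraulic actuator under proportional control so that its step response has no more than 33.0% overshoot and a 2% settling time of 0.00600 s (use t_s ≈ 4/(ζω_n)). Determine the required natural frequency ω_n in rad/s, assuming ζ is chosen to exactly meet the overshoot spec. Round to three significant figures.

ω_n ≈ 2000 rad/s

ζ = −ln(OS)/√(π² + (ln OS)²). With OS = 0.330, ln OS = −1.109 and ζ = 1.109/3.331 = 0.333.
Then ω_n = 4/(ζ t_s) = 4/(0.333 × 0.00600) = 2000 rad/s.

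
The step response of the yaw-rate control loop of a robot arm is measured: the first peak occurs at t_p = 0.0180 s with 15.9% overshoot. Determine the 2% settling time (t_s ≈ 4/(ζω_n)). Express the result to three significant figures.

The overshoot fixes ζ = −ln(OS)/√(π²+ln²(OS)) = 0.505.
From t_p = π/ω_d, ω_d = π/0.0180 = 175 rad/s, so ω_n = ω_d/√(1−ζ²) = 202 rad/s.
t_s ≈ 4/(ζω_n) = 4/(0.505·202) = 0.0392 s.

t_s ≈ 0.0392 s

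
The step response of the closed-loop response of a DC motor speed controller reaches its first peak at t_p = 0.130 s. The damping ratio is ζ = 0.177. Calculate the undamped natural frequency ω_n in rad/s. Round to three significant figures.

Peak time t_p = π/ω_d, so ω_d = π/t_p = π/0.130 = 24.2 rad/s.
ω_n = ω_d/√(1−ζ²) = 24.2/√0.969 = 24.6 rad/s.

ω_n ≈ 24.6 rad/s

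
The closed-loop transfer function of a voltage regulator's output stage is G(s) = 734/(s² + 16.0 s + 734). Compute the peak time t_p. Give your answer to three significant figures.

Comparing the denominator to s² + 2ζω_n s + ω_n²: ω_n = √734 = 27.1 rad/s, and 2ζω_n = 16.0 so ζ = 16.0/(2·27.1) = 0.295.
The damped frequency ω_d = ω_n√(1−ζ²) = 25.9 rad/s. Then t_p = π/ω_d = 0.121 s.

t_p ≈ 0.121 s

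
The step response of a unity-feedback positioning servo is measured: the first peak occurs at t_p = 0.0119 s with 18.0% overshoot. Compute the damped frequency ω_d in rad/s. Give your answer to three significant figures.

t_p = π/ω_d, so ω_d = π/0.0119 = 264 rad/s.

ω_d ≈ 264 rad/s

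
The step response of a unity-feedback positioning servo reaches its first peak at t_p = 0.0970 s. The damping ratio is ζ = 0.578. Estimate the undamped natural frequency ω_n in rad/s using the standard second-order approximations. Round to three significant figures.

Peak time t_p = π/ω_d, so ω_d = π/t_p = π/0.0970 = 32.4 rad/s.
ω_n = ω_d/√(1−ζ²) = 32.4/√0.666 = 39.7 rad/s.

ω_n ≈ 39.7 rad/s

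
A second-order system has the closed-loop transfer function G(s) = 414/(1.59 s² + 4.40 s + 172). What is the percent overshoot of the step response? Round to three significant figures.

Dividing through by 1.59: denominator becomes s² + 2.767 s + 108.2.
So ω_n = √108.2 = 10.4 rad/s and ζ = 2.767/(2·10.4) = 0.133.
%OS = 100·exp(−πζ/√(1−ζ²)) = 65.6%.

%OS ≈ 65.6%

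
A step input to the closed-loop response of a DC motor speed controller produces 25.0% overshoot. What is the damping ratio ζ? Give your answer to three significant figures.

ζ = −ln(OS)/√(π² + (ln OS)²). With OS = 0.250, ln OS = −1.386 and ζ = 1.386/3.434 = 0.404.

ζ ≈ 0.404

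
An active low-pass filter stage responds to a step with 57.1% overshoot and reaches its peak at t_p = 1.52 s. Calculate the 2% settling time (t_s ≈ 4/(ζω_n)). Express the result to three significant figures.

The overshoot fixes ζ = −ln(OS)/√(π²+ln²(OS)) = 0.176.
From t_p = π/ω_d, ω_d = π/1.52 = 2.07 rad/s, so ω_n = ω_d/√(1−ζ²) = 2.10 rad/s.
t_s ≈ 4/(ζω_n) = 4/(0.176·2.10) = 10.9 s.

t_s ≈ 10.9 s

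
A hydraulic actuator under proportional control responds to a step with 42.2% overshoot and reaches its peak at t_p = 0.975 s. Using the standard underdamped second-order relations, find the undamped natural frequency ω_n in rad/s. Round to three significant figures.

ω_n ≈ 3.34 rad/s

The overshoot fixes ζ = −ln(OS)/√(π²+ln²(OS)) = 0.265.
t_p = π/ω_d ⇒ ω_d = 3.22 rad/s; then ω_n = ω_d/√(1−ζ²) = 3.34 rad/s.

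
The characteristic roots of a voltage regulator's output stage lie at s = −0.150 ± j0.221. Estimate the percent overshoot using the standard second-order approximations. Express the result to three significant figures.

%OS ≈ 11.9%

The poles are at −σ ± jω_d with σ = 0.150 and ω_d = 0.221, so ω_n = √(σ²+ω_d²) = 0.267 rad/s and ζ = σ/ω_n = 0.562.
%OS = 100 e^{−πζ/√(1−ζ²)} with ζ = 0.562 gives 11.9%.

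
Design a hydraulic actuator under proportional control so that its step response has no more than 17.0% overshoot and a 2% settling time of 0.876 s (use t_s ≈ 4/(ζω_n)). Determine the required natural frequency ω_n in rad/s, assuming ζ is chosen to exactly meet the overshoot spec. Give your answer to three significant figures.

ω_n ≈ 9.29 rad/s

From %OS = 100·exp(−πζ/√(1−ζ²)), invert to get ζ = −ln(OS)/√(π² + ln²(OS)) with OS = 0.170.
−ln 0.170 = 1.772, so ζ = 1.772/√(π² + 3.140) = 0.491.
From t_s ≈ 4/(ζω_n): ω_n = 4/(ζ·t_s) = 4/(0.491·0.876) = 9.29 rad/s.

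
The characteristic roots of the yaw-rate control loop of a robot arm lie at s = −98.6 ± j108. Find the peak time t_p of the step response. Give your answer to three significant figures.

t_p = π/ω_d with ω_d = 108 (the imaginary part), so t_p = 0.0291 s.

t_p ≈ 0.0291 s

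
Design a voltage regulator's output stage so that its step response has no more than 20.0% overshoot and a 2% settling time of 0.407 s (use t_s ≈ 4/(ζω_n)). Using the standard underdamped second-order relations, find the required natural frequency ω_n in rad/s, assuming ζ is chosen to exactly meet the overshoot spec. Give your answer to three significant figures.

ω_n ≈ 21.6 rad/s

From %OS = 100·exp(−πζ/√(1−ζ²)), invert to get ζ = −ln(OS)/√(π² + ln²(OS)) with OS = 0.200.
−ln 0.200 = 1.609, so ζ = 1.609/√(π² + 2.590) = 0.456.
From t_s ≈ 4/(ζω_n): ω_n = 4/(ζ·t_s) = 4/(0.456·0.407) = 21.6 rad/s.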